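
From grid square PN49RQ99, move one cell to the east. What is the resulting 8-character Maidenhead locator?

Longitude extended square 9; +1 → 10, wraps to 0, carry into subsquare.
Longitude subsquare r = 17; +1 → 18 = s.
The latitude characters are unchanged.

PN49sq09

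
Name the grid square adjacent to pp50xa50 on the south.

PO59xx59

Latitude extended square 0; −1 → -1, wraps to 9, carry into subsquare.
Latitude subsquare a = 0; −1 → -1, wraps to 23 = x, carry into square.
Latitude square 0; −1 → -1, wraps to 9, carry into field.
Latitude field P = 15; −1 → 14 = O.
The longitude characters are unchanged.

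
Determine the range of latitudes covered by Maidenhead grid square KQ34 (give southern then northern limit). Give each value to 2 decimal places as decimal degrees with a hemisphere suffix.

74.00° N, 75.00° N

Field K=10, Q=16: +10·20° lon, +16·10° lat → SW at lon 20°, lat 70°.
Square 3, 4: +3·2° lon, +4·1° lat → SW at lon 26°, lat 74°.
Cell spans 2° lon × 1° lat.
south 74.00° N, north 75.00° N.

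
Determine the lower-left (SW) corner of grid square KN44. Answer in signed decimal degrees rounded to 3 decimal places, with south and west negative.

44.000, 28.000

Field K=10, N=13: +10·20° lon, +13·10° lat → SW at lon 20°, lat 40°.
Square 4, 4: +4·2° lon, +4·1° lat → SW at lon 28°, lat 44°.
latitude 44.000, longitude 28.000.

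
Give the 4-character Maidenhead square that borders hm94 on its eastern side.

Longitude square 9; +1 → 10, wraps to 0, carry into field.
Longitude field H = 7; +1 → 8 = I.
The latitude characters are unchanged.

IM04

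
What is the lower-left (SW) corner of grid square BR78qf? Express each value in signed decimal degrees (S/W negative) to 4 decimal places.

88.2083, -144.6667

Field B=1, R=17: +1·20° lon, +17·10° lat → SW at lon -160°, lat 80°.
Square 7, 8: +7·2° lon, +8·1° lat → SW at lon -146°, lat 88°.
Subsquare q=16, f=5: +16·0.0833333° lon, +5·0.0416667° lat → SW at lon -144.667°, lat 88.2083°.
latitude 88.2083, longitude -144.6667.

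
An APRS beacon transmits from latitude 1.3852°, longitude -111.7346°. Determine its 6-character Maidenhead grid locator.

DJ41dj

Shift to the Maidenhead origin (180°W, 90°S): lon 68.2654, lat 91.3852.
Field: 68.2654/20 → 3 → D, 91.3852/10 → 9 → J; chars DJ.
Square: 8.2654/2 → 4, 1.3852/1 → 1; chars 41.
Subsquare: 0.2654/0.0833333 → 3 → d, 0.3852/0.0416667 → 9 → j; chars dj.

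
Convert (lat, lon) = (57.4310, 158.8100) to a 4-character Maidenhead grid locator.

QO97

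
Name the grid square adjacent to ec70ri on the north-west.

Longitude subsquare r = 17; −1 → 16 = q.
Latitude subsquare i = 8; +1 → 9 = j.

EC70qj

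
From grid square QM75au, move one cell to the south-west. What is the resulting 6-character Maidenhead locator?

QM65xt

Longitude subsquare a = 0; −1 → -1, wraps to 23 = x, carry into square.
Longitude square 7; −1 → 6.
Latitude subsquare u = 20; −1 → 19 = t.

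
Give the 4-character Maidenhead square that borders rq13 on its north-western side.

RQ04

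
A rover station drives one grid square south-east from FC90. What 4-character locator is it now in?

GB09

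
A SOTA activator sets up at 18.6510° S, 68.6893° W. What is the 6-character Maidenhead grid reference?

FH51pi

Offset from 180°W / 90°S: lon 111.3107°, lat 71.3490°.
Field: lon ⌊111.3107/20⌋ = 5 → F; lat ⌊71.3490/10⌋ = 7 → H.
Square: lon ⌊11.3107/2⌋ = 5; lat ⌊1.3490/1⌋ = 1.
Subsquare: lon ⌊1.3107/0.0833333⌋ = 15 → p; lat ⌊0.3490/0.0416667⌋ = 8 → i.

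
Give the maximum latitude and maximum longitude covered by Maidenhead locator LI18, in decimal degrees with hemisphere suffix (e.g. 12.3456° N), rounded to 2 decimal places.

Field L=11, I=8: +11·20° lon, +8·10° lat → SW at lon 40°, lat -10°.
Square 1, 8: +1·2° lon, +8·1° lat → SW at lon 42°, lat -2°.
Cell spans 2° lon × 1° lat. NE corner is SW corner plus one full cell.
latitude 1.00° S, longitude 44.00° E.

1.00° S, 44.00° E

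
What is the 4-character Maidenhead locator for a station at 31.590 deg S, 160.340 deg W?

AF98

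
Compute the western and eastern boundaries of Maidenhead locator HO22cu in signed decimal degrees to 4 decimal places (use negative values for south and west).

-35.8333, -35.7500

Field H=7, O=14: +7·20° lon, +14·10° lat → SW at lon -40°, lat 50°.
Square 2, 2: +2·2° lon, +2·1° lat → SW at lon -36°, lat 52°.
Subsquare c=2, u=20: +2·0.0833333° lon, +20·0.0416667° lat → SW at lon -35.8333°, lat 52.8333°.
Cell spans 0.0833333° lon × 0.0416667° lat.
west -35.8333, east -35.7500.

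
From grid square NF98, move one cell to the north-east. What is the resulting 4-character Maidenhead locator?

Longitude square 9; +1 → 10, wraps to 0, carry into field.
Longitude field N = 13; +1 → 14 = O.
Latitude square 8; +1 → 9.

OF09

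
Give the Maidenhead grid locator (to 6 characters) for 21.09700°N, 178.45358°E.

RL91fc

Shift to the Maidenhead origin (180°W, 90°S): lon 358.4536, lat 111.0970.
Field: 358.4536/20 → 17 → R, 111.0970/10 → 11 → L; chars RL.
Square: 18.4536/2 → 9, 1.0970/1 → 1; chars 91.
Subsquare: 0.4536/0.0833333 → 5 → f, 0.0970/0.0416667 → 2 → c; chars fc.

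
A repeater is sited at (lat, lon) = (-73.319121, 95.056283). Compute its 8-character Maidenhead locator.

Shift to the Maidenhead origin (180°W, 90°S): lon 275.05628, lat 16.68088.
Field: 275.05628/20 → 13 → N, 16.68088/10 → 1 → B; chars NB.
Square: 15.05628/2 → 7, 6.68088/1 → 6; chars 76.
Subsquare: 1.05628/0.0833333 → 12 → m, 0.68088/0.0416667 → 16 → q; chars mq.
Extended square: 0.05628/0.00833333 → 6, 0.01421/0.00416667 → 3; chars 63.

NB76mq63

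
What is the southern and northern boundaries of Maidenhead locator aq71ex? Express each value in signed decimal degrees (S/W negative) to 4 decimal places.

71.9583, 72.0000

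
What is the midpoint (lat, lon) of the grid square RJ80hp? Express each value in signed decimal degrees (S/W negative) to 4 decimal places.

Field R=17, J=9: +17·20° lon, +9·10° lat → SW at lon 160°, lat 0°.
Square 8, 0: +8·2° lon, +0·1° lat → SW at lon 176°, lat 0°.
Subsquare h=7, p=15: +7·0.0833333° lon, +15·0.0416667° lat → SW at lon 176.583°, lat 0.625°.
Cell spans 0.0833333° lon × 0.0416667° lat. Centre is SW corner plus half of each.
latitude 0.6458, longitude 176.6250.

0.6458, 176.6250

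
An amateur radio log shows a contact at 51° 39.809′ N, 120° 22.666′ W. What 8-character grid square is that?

CO91tp49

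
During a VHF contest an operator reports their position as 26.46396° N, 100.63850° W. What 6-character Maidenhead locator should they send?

DL96ql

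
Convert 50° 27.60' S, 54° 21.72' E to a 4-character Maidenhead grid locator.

LD79

Add 180° to longitude and 90° to latitude: 234.36, 39.54.
Field: 234.36/20 → 11 → L, 39.54/10 → 3 → D; chars LD.
Square: 14.36/2 → 7, 9.54/1 → 9; chars 79.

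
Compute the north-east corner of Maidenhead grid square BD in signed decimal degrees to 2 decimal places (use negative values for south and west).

-50.00, -140.00

Field B=1, D=3: +1·20° lon, +3·10° lat → SW at lon -160°, lat -60°.
Cell spans 20° lon × 10° lat. NE corner is SW corner plus one full cell.
latitude -50.00, longitude -140.00.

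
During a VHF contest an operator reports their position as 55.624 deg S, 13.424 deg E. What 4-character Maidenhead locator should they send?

JD64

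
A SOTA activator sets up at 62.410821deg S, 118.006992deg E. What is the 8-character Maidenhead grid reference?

OC97ao01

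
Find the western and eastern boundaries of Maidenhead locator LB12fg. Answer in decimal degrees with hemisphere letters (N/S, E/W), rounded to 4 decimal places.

42.4167° E, 42.5000° E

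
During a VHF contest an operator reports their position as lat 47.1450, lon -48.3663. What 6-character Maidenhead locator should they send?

GN57td

Shift to the Maidenhead origin (180°W, 90°S): lon 131.6337, lat 137.1450.
Field: 131.6337/20 → 6 → G, 137.1450/10 → 13 → N; chars GN.
Square: 11.6337/2 → 5, 7.1450/1 → 7; chars 57.
Subsquare: 1.6337/0.0833333 → 19 → t, 0.1450/0.0416667 → 3 → d; chars td.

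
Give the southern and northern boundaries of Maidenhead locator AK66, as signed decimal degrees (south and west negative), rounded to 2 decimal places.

16.00, 17.00

Field A=0, K=10: +0·20° lon, +10·10° lat → SW at lon -180°, lat 10°.
Square 6, 6: +6·2° lon, +6·1° lat → SW at lon -168°, lat 16°.
Cell spans 2° lon × 1° lat.
south 16.00, north 17.00.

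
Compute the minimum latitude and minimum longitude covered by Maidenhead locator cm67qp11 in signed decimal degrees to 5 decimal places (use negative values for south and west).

Field C=2, M=12: +2·20° lon, +12·10° lat → SW at lon -140°, lat 30°.
Square 6, 7: +6·2° lon, +7·1° lat → SW at lon -128°, lat 37°.
Subsquare q=16, p=15: +16·0.0833333° lon, +15·0.0416667° lat → SW at lon -126.667°, lat 37.625°.
Extended square 1, 1: +1·0.00833333° lon, +1·0.00416667° lat → SW at lon -126.658°, lat 37.6292°.
latitude 37.62917, longitude -126.65833.

37.62917, -126.65833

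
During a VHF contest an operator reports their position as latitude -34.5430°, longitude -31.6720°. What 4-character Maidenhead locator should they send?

Add 180° to longitude and 90° to latitude: 148.33, 55.46.
Field (20°×10°, letters A–R): lon ⌊148.33/20⌋ = 7 → H; lat ⌊55.46/10⌋ = 5 → F.
Square (2°×1°, digits 0–9): lon ⌊8.33/2⌋ = 4; lat ⌊5.46/1⌋ = 5.

HF45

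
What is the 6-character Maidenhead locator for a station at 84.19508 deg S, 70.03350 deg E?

MA55at

Shift to the Maidenhead origin (180°W, 90°S): lon 250.0335, lat 5.8049.
Field: 250.0335/20 → 12 → M, 5.8049/10 → 0 → A; chars MA.
Square: 10.0335/2 → 5, 5.8049/1 → 5; chars 55.
Subsquare: 0.0335/0.0833333 → 0 → a, 0.8049/0.0416667 → 19 → t; chars at.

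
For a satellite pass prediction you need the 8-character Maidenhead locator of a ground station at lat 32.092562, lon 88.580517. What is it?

NM42gc92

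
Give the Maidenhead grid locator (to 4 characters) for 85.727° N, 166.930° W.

AR65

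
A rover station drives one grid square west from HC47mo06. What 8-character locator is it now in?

Longitude extended square 0; −1 → -1, wraps to 9, carry into subsquare.
Longitude subsquare m = 12; −1 → 11 = l.
The latitude characters are unchanged.

HC47lo96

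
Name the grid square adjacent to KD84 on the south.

Latitude square 4; −1 → 3.
The longitude characters are unchanged.

KD83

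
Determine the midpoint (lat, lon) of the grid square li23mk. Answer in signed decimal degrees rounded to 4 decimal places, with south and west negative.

Field L=11, I=8: +11·20° lon, +8·10° lat → SW at lon 40°, lat -10°.
Square 2, 3: +2·2° lon, +3·1° lat → SW at lon 44°, lat -7°.
Subsquare m=12, k=10: +12·0.0833333° lon, +10·0.0416667° lat → SW at lon 45°, lat -6.58333°.
Cell spans 0.0833333° lon × 0.0416667° lat. Centre is SW corner plus half of each.
latitude -6.5625, longitude 45.0417.

-6.5625, 45.0417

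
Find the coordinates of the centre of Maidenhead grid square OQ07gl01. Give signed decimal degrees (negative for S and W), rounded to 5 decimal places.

Field O=14, Q=16: +14·20° lon, +16·10° lat → SW at lon 100°, lat 70°.
Square 0, 7: +0·2° lon, +7·1° lat → SW at lon 100°, lat 77°.
Subsquare g=6, l=11: +6·0.0833333° lon, +11·0.0416667° lat → SW at lon 100.5°, lat 77.4583°.
Extended square 0, 1: +0·0.00833333° lon, +1·0.00416667° lat → SW at lon 100.5°, lat 77.4625°.
Cell spans 0.00833333° lon × 0.00416667° lat. Centre is SW corner plus half of each.
latitude 77.46458, longitude 100.50417.

77.46458, 100.50417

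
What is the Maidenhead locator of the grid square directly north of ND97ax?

ND98aa

Latitude subsquare x = 23; +1 → 24, wraps to 0 = a, carry into square.
Latitude square 7; +1 → 8.
The longitude characters are unchanged.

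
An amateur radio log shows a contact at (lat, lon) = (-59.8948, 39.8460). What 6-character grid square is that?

Shift to the Maidenhead origin (180°W, 90°S): lon 219.8460, lat 30.1052.
Field: 219.8460/20 → 10 → K, 30.1052/10 → 3 → D; chars KD.
Square: 19.8460/2 → 9, 0.1052/1 → 0; chars 90.
Subsquare: 1.8460/0.0833333 → 22 → w, 0.1052/0.0416667 → 2 → c; chars wc.

KD90wc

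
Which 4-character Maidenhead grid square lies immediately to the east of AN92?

Longitude square 9; +1 → 10, wraps to 0, carry into field.
Longitude field A = 0; +1 → 1 = B.
The latitude characters are unchanged.

BN02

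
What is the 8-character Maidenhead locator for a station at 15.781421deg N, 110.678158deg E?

Offset from 180°W / 90°S: lon 290.67816°, lat 105.78142°.
Field: 290.67816/20 → 14 → O, 105.78142/10 → 10 → K; chars OK.
Square: 10.67816/2 → 5, 5.78142/1 → 5; chars 55.
Subsquare: 0.67816/0.0833333 → 8 → i, 0.78142/0.0416667 → 18 → s; chars is.
Extended square: 0.01149/0.00833333 → 1, 0.03142/0.00416667 → 7; chars 17.

OK55is17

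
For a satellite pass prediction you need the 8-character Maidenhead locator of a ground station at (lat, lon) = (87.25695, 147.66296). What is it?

QR37tg91

Add 180° to longitude and 90° to latitude: 327.66296, 177.25695.
Field (20°×10°, letters A–R): 327.66296/20 → 16 → Q, 177.25695/10 → 17 → R; chars QR.
Square (2°×1°, digits 0–9): 7.66296/2 → 3, 7.25695/1 → 7; chars 37.
Subsquare (5′×2.5′, letters a–x): 1.66296/0.0833333 → 19 → t, 0.25695/0.0416667 → 6 → g; chars tg.
Extended square (30″×15″, digits 0–9): 0.07963/0.00833333 → 9, 0.00695/0.00416667 → 1; chars 91.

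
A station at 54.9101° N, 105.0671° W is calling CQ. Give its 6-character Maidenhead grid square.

DO74lv

Shift to the Maidenhead origin (180°W, 90°S): lon 74.9329, lat 144.9101.
Field: 74.9329/20 → 3 → D, 144.9101/10 → 14 → O; chars DO.
Square: 14.9329/2 → 7, 4.9101/1 → 4; chars 74.
Subsquare: 0.9329/0.0833333 → 11 → l, 0.9101/0.0416667 → 21 → v; chars lv.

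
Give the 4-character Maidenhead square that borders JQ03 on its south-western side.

Longitude square 0; −1 → -1, wraps to 9, carry into field.
Longitude field J = 9; −1 → 8 = I.
Latitude square 3; −1 → 2.

IQ92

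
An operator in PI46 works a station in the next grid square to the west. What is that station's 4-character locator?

Longitude square 4; −1 → 3.
The latitude characters are unchanged.

PI36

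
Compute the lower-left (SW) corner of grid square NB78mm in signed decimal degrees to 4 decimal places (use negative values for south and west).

-71.5000, 95.0000

Field N=13, B=1: +13·20° lon, +1·10° lat → SW at lon 80°, lat -80°.
Square 7, 8: +7·2° lon, +8·1° lat → SW at lon 94°, lat -72°.
Subsquare m=12, m=12: +12·0.0833333° lon, +12·0.0416667° lat → SW at lon 95°, lat -71.5°.
latitude -71.5000, longitude 95.0000.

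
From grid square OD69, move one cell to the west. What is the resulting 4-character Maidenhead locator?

OD59

Longitude square 6; −1 → 5.
The latitude characters are unchanged.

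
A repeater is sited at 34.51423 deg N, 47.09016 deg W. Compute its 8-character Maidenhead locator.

GM64km93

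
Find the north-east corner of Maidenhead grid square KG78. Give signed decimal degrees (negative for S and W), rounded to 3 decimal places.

-21.000, 36.000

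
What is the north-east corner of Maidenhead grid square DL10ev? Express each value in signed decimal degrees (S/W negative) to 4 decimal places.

20.9167, -117.5833

Field D=3, L=11: +3·20° lon, +11·10° lat → SW at lon -120°, lat 20°.
Square 1, 0: +1·2° lon, +0·1° lat → SW at lon -118°, lat 20°.
Subsquare e=4, v=21: +4·0.0833333° lon, +21·0.0416667° lat → SW at lon -117.667°, lat 20.875°.
Cell spans 0.0833333° lon × 0.0416667° lat. NE corner is SW corner plus one full cell.
latitude 20.9167, longitude -117.5833.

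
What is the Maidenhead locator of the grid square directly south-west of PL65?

Longitude square 6; −1 → 5.
Latitude square 5; −1 → 4.

PL54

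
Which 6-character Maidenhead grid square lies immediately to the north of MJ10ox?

MJ11oa

Latitude subsquare x = 23; +1 → 24, wraps to 0 = a, carry into square.
Latitude square 0; +1 → 1.
The longitude characters are unchanged.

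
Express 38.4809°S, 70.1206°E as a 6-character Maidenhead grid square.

MF51bm

Shift to the Maidenhead origin (180°W, 90°S): lon 250.1206, lat 51.5191.
Field: 250.1206/20 → 12 → M, 51.5191/10 → 5 → F; chars MF.
Square: 10.1206/2 → 5, 1.5191/1 → 1; chars 51.
Subsquare: 0.1206/0.0833333 → 1 → b, 0.5191/0.0416667 → 12 → m; chars bm.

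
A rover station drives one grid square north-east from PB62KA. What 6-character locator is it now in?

PB62lb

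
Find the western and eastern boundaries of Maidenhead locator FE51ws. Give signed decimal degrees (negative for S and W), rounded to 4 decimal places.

Field F=5, E=4: +5·20° lon, +4·10° lat → SW at lon -80°, lat -50°.
Square 5, 1: +5·2° lon, +1·1° lat → SW at lon -70°, lat -49°.
Subsquare w=22, s=18: +22·0.0833333° lon, +18·0.0416667° lat → SW at lon -68.1667°, lat -48.25°.
Cell spans 0.0833333° lon × 0.0416667° lat.
west -68.1667, east -68.0833.

-68.1667, -68.0833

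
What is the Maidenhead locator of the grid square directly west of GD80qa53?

GD80qa43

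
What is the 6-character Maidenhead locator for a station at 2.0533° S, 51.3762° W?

Shift to the Maidenhead origin (180°W, 90°S): lon 128.6238, lat 87.9467.
Field (20°×10°, letters A–R): 128.6238/20 → 6 → G, 87.9467/10 → 8 → I; chars GI.
Square (2°×1°, digits 0–9): 8.6238/2 → 4, 7.9467/1 → 7; chars 47.
Subsquare (5′×2.5′, letters a–x): 0.6238/0.0833333 → 7 → h, 0.9467/0.0416667 → 22 → w; chars hw.

GI47hw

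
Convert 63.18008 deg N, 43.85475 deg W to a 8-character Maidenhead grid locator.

Offset from 180°W / 90°S: lon 136.14525°, lat 153.18008°.
Field: 136.14525/20 → 6 → G, 153.18008/10 → 15 → P; chars GP.
Square: 16.14525/2 → 8, 3.18008/1 → 3; chars 83.
Subsquare: 0.14525/0.0833333 → 1 → b, 0.18008/0.0416667 → 4 → e; chars be.
Extended square: 0.06192/0.00833333 → 7, 0.01341/0.00416667 → 3; chars 73.

GP83be73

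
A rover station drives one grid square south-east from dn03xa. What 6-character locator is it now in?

DN12ax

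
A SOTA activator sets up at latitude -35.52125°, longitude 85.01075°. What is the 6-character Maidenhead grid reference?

NF24ml

Shift to the Maidenhead origin (180°W, 90°S): lon 265.0108, lat 54.4787.
Field (20°×10°, letters A–R): lon ⌊265.0108/20⌋ = 13 → N; lat ⌊54.4787/10⌋ = 5 → F.
Square (2°×1°, digits 0–9): lon ⌊5.0108/2⌋ = 2; lat ⌊4.4787/1⌋ = 4.
Subsquare (5′×2.5′, letters a–x): lon ⌊1.0108/0.0833333⌋ = 12 → m; lat ⌊0.4787/0.0416667⌋ = 11 → l.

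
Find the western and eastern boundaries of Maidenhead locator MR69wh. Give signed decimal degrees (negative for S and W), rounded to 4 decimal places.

Field M=12, R=17: +12·20° lon, +17·10° lat → SW at lon 60°, lat 80°.
Square 6, 9: +6·2° lon, +9·1° lat → SW at lon 72°, lat 89°.
Subsquare w=22, h=7: +22·0.0833333° lon, +7·0.0416667° lat → SW at lon 73.8333°, lat 89.2917°.
Cell spans 0.0833333° lon × 0.0416667° lat.
west 73.8333, east 73.9167.

73.8333, 73.9167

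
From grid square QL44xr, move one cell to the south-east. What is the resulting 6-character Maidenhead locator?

QL54aq

Longitude subsquare x = 23; +1 → 24, wraps to 0 = a, carry into square.
Longitude square 4; +1 → 5.
Latitude subsquare r = 17; −1 → 16 = q.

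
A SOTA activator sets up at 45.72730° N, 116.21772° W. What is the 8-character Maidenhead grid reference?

Offset from 180°W / 90°S: lon 63.78228°, lat 135.72730°.
Field (20°×10°, letters A–R): 63.78228/20 → 3 → D, 135.72730/10 → 13 → N; chars DN.
Square (2°×1°, digits 0–9): 3.78228/2 → 1, 5.72730/1 → 5; chars 15.
Subsquare (5′×2.5′, letters a–x): 1.78228/0.0833333 → 21 → v, 0.72730/0.0416667 → 17 → r; chars vr.
Extended square (30″×15″, digits 0–9): 0.03228/0.00833333 → 3, 0.01897/0.00416667 → 4; chars 34.

DN15vr34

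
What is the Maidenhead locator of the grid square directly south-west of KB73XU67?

Longitude extended square 6; −1 → 5.
Latitude extended square 7; −1 → 6.

KB73xu56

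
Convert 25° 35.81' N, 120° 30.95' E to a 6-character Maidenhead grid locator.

PL05go

Offset from 180°W / 90°S: lon 300.5158°, lat 115.5968°.
Field: 300.5158/20 → 15 → P, 115.5968/10 → 11 → L; chars PL.
Square: 0.5158/2 → 0, 5.5968/1 → 5; chars 05.
Subsquare: 0.5158/0.0833333 → 6 → g, 0.5968/0.0416667 → 14 → o; chars go.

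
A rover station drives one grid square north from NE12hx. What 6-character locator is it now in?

NE13ha

Latitude subsquare x = 23; +1 → 24, wraps to 0 = a, carry into square.
Latitude square 2; +1 → 3.
The longitude characters are unchanged.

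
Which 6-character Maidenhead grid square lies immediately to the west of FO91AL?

Longitude subsquare a = 0; −1 → -1, wraps to 23 = x, carry into square.
Longitude square 9; −1 → 8.
The latitude characters are unchanged.

FO81xl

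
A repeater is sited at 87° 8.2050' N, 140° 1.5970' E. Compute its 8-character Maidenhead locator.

Shift to the Maidenhead origin (180°W, 90°S): lon 320.02662, lat 177.13675.
Field (20°×10°, letters A–R): lon ⌊320.02662/20⌋ = 16 → Q; lat ⌊177.13675/10⌋ = 17 → R.
Square (2°×1°, digits 0–9): lon ⌊0.02662/2⌋ = 0; lat ⌊7.13675/1⌋ = 7.
Subsquare (5′×2.5′, letters a–x): lon ⌊0.02662/0.0833333⌋ = 0 → a; lat ⌊0.13675/0.0416667⌋ = 3 → d.
Extended square (30″×15″, digits 0–9): lon ⌊0.02662/0.00833333⌋ = 3; lat ⌊0.01175/0.00416667⌋ = 2.

QR07ad32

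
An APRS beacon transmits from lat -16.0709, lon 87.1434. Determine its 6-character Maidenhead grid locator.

Shift to the Maidenhead origin (180°W, 90°S): lon 267.1434, lat 73.9291.
Field: 267.1434/20 → 13 → N, 73.9291/10 → 7 → H; chars NH.
Square: 7.1434/2 → 3, 3.9291/1 → 3; chars 33.
Subsquare: 1.1434/0.0833333 → 13 → n, 0.9291/0.0416667 → 22 → w; chars nw.

NH33nw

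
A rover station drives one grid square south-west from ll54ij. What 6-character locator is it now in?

LL54hi

Longitude subsquare i = 8; −1 → 7 = h.
Latitude subsquare j = 9; −1 → 8 = i.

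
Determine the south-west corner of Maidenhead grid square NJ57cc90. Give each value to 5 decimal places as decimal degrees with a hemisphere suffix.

Field N=13, J=9: +13·20° lon, +9·10° lat → SW at lon 80°, lat 0°.
Square 5, 7: +5·2° lon, +7·1° lat → SW at lon 90°, lat 7°.
Subsquare c=2, c=2: +2·0.0833333° lon, +2·0.0416667° lat → SW at lon 90.1667°, lat 7.08333°.
Extended square 9, 0: +9·0.00833333° lon, +0·0.00416667° lat → SW at lon 90.2417°, lat 7.08333°.
latitude 7.08333° N, longitude 90.24167° E.

7.08333° N, 90.24167° E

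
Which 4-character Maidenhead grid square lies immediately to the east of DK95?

Longitude square 9; +1 → 10, wraps to 0, carry into field.
Longitude field D = 3; +1 → 4 = E.
The latitude characters are unchanged.

EK05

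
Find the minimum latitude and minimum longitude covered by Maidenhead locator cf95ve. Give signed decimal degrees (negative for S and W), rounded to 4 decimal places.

-34.8333, -120.2500

Field C=2, F=5: +2·20° lon, +5·10° lat → SW at lon -140°, lat -40°.
Square 9, 5: +9·2° lon, +5·1° lat → SW at lon -122°, lat -35°.
Subsquare v=21, e=4: +21·0.0833333° lon, +4·0.0416667° lat → SW at lon -120.25°, lat -34.8333°.
latitude -34.8333, longitude -120.2500.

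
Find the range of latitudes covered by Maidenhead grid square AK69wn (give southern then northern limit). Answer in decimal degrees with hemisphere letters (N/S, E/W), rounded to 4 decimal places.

19.5417° N, 19.5833° N

Field A=0, K=10: +0·20° lon, +10·10° lat → SW at lon -180°, lat 10°.
Square 6, 9: +6·2° lon, +9·1° lat → SW at lon -168°, lat 19°.
Subsquare w=22, n=13: +22·0.0833333° lon, +13·0.0416667° lat → SW at lon -166.167°, lat 19.5417°.
Cell spans 0.0833333° lon × 0.0416667° lat.
south 19.5417° N, north 19.5833° N.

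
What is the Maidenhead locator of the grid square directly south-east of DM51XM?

DM61al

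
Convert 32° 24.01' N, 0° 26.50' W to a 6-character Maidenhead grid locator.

Offset from 180°W / 90°S: lon 179.5583°, lat 122.4002°.
Field: lon ⌊179.5583/20⌋ = 8 → I; lat ⌊122.4002/10⌋ = 12 → M.
Square: lon ⌊19.5583/2⌋ = 9; lat ⌊2.4002/1⌋ = 2.
Subsquare: lon ⌊1.5583/0.0833333⌋ = 18 → s; lat ⌊0.4002/0.0416667⌋ = 9 → j.

IM92sj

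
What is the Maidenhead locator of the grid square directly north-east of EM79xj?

Longitude subsquare x = 23; +1 → 24, wraps to 0 = a, carry into square.
Longitude square 7; +1 → 8.
Latitude subsquare j = 9; +1 → 10 = k.

EM89ak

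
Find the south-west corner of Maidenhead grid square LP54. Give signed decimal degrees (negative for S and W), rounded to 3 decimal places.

Field L=11, P=15: +11·20° lon, +15·10° lat → SW at lon 40°, lat 60°.
Square 5, 4: +5·2° lon, +4·1° lat → SW at lon 50°, lat 64°.
latitude 64.000, longitude 50.000.

64.000, 50.000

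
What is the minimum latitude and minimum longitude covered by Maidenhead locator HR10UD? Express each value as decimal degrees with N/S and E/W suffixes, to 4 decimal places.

Field H=7, R=17: +7·20° lon, +17·10° lat → SW at lon -40°, lat 80°.
Square 1, 0: +1·2° lon, +0·1° lat → SW at lon -38°, lat 80°.
Subsquare u=20, d=3: +20·0.0833333° lon, +3·0.0416667° lat → SW at lon -36.3333°, lat 80.125°.
latitude 80.1250° N, longitude 36.3333° W.

80.1250° N, 36.3333° W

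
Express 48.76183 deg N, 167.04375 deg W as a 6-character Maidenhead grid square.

Shift to the Maidenhead origin (180°W, 90°S): lon 12.9563, lat 138.7618.
Field (20°×10°, letters A–R): 12.9563/20 → 0 → A, 138.7618/10 → 13 → N; chars AN.
Square (2°×1°, digits 0–9): 12.9563/2 → 6, 8.7618/1 → 8; chars 68.
Subsquare (5′×2.5′, letters a–x): 0.9563/0.0833333 → 11 → l, 0.7618/0.0416667 → 18 → s; chars ls.

AN68ls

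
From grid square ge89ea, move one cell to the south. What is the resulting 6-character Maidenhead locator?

GE88ex

Latitude subsquare a = 0; −1 → -1, wraps to 23 = x, carry into square.
Latitude square 9; −1 → 8.
The longitude characters are unchanged.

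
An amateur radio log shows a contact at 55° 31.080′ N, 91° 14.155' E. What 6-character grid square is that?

Offset from 180°W / 90°S: lon 271.2359°, lat 145.5180°.
Field: lon ⌊271.2359/20⌋ = 13 → N; lat ⌊145.5180/10⌋ = 14 → O.
Square: lon ⌊11.2359/2⌋ = 5; lat ⌊5.5180/1⌋ = 5.
Subsquare: lon ⌊1.2359/0.0833333⌋ = 14 → o; lat ⌊0.5180/0.0416667⌋ = 12 → m.

NO55om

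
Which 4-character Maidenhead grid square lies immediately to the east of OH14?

OH24

Longitude square 1; +1 → 2.
The latitude characters are unchanged.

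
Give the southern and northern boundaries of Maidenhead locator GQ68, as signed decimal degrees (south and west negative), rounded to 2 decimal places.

Field G=6, Q=16: +6·20° lon, +16·10° lat → SW at lon -60°, lat 70°.
Square 6, 8: +6·2° lon, +8·1° lat → SW at lon -48°, lat 78°.
Cell spans 2° lon × 1° lat.
south 78.00, north 79.00.

78.00, 79.00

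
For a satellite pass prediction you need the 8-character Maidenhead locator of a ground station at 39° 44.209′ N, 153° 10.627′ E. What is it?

QM69or16

Offset from 180°W / 90°S: lon 333.17712°, lat 129.73682°.
Field (20°×10°, letters A–R): 333.17712/20 → 16 → Q, 129.73682/10 → 12 → M; chars QM.
Square (2°×1°, digits 0–9): 13.17712/2 → 6, 9.73682/1 → 9; chars 69.
Subsquare (5′×2.5′, letters a–x): 1.17712/0.0833333 → 14 → o, 0.73682/0.0416667 → 17 → r; chars or.
Extended square (30″×15″, digits 0–9): 0.01045/0.00833333 → 1, 0.02848/0.00416667 → 6; chars 16.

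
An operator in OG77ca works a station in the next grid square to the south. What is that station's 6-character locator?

OG76cx

Latitude subsquare a = 0; −1 → -1, wraps to 23 = x, carry into square.
Latitude square 7; −1 → 6.
The longitude characters are unchanged.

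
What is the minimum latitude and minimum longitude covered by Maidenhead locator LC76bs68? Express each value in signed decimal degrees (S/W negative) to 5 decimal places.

-63.21667, 54.13333

Field L=11, C=2: +11·20° lon, +2·10° lat → SW at lon 40°, lat -70°.
Square 7, 6: +7·2° lon, +6·1° lat → SW at lon 54°, lat -64°.
Subsquare b=1, s=18: +1·0.0833333° lon, +18·0.0416667° lat → SW at lon 54.0833°, lat -63.25°.
Extended square 6, 8: +6·0.00833333° lon, +8·0.00416667° lat → SW at lon 54.1333°, lat -63.2167°.
latitude -63.21667, longitude 54.13333.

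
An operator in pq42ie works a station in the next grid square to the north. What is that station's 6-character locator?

Latitude subsquare e = 4; +1 → 5 = f.
The longitude characters are unchanged.

PQ42if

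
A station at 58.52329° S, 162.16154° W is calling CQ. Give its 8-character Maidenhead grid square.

AD81wl04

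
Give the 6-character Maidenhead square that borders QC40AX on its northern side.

QC41aa

Latitude subsquare x = 23; +1 → 24, wraps to 0 = a, carry into square.
Latitude square 0; +1 → 1.
The longitude characters are unchanged.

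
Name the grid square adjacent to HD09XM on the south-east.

Longitude subsquare x = 23; +1 → 24, wraps to 0 = a, carry into square.
Longitude square 0; +1 → 1.
Latitude subsquare m = 12; −1 → 11 = l.

HD19al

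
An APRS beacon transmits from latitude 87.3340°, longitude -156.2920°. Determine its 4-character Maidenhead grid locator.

BR17

Shift to the Maidenhead origin (180°W, 90°S): lon 23.71, lat 177.33.
Field: lon ⌊23.71/20⌋ = 1 → B; lat ⌊177.33/10⌋ = 17 → R.
Square: lon ⌊3.71/2⌋ = 1; lat ⌊7.33/1⌋ = 7.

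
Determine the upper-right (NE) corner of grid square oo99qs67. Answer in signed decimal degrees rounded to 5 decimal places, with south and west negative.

Field O=14, O=14: +14·20° lon, +14·10° lat → SW at lon 100°, lat 50°.
Square 9, 9: +9·2° lon, +9·1° lat → SW at lon 118°, lat 59°.
Subsquare q=16, s=18: +16·0.0833333° lon, +18·0.0416667° lat → SW at lon 119.333°, lat 59.75°.
Extended square 6, 7: +6·0.00833333° lon, +7·0.00416667° lat → SW at lon 119.383°, lat 59.7792°.
Cell spans 0.00833333° lon × 0.00416667° lat. NE corner is SW corner plus one full cell.
latitude 59.78333, longitude 119.39167.

59.78333, 119.39167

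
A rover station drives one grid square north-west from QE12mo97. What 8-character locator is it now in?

QE12mo88

Longitude extended square 9; −1 → 8.
Latitude extended square 7; +1 → 8.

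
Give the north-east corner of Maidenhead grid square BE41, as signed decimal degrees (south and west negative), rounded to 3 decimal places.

-48.000, -150.000

Field B=1, E=4: +1·20° lon, +4·10° lat → SW at lon -160°, lat -50°.
Square 4, 1: +4·2° lon, +1·1° lat → SW at lon -152°, lat -49°.
Cell spans 2° lon × 1° lat. NE corner is SW corner plus one full cell.
latitude -48.000, longitude -150.000.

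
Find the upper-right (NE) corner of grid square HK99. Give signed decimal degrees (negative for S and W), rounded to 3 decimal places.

20.000, -20.000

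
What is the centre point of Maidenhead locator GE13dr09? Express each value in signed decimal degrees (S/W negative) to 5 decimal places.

Field G=6, E=4: +6·20° lon, +4·10° lat → SW at lon -60°, lat -50°.
Square 1, 3: +1·2° lon, +3·1° lat → SW at lon -58°, lat -47°.
Subsquare d=3, r=17: +3·0.0833333° lon, +17·0.0416667° lat → SW at lon -57.75°, lat -46.2917°.
Extended square 0, 9: +0·0.00833333° lon, +9·0.00416667° lat → SW at lon -57.75°, lat -46.2542°.
Cell spans 0.00833333° lon × 0.00416667° lat. Centre is SW corner plus half of each.
latitude -46.25208, longitude -57.74583.

-46.25208, -57.74583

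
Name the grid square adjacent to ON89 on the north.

Latitude square 9; +1 → 10, wraps to 0, carry into field.
Latitude field N = 13; +1 → 14 = O.
The longitude characters are unchanged.

OO80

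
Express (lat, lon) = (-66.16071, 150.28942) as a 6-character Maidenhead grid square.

QC53du

Add 180° to longitude and 90° to latitude: 330.2894, 23.8393.
Field: 330.2894/20 → 16 → Q, 23.8393/10 → 2 → C; chars QC.
Square: 10.2894/2 → 5, 3.8393/1 → 3; chars 53.
Subsquare: 0.2894/0.0833333 → 3 → d, 0.8393/0.0416667 → 20 → u; chars du.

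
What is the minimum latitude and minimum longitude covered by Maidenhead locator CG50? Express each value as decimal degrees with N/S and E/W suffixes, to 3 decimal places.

30.000° S, 130.000° W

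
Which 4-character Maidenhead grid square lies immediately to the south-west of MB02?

LB91

Longitude square 0; −1 → -1, wraps to 9, carry into field.
Longitude field M = 12; −1 → 11 = L.
Latitude square 2; −1 → 1.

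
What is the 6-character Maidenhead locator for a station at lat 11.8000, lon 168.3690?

Add 180° to longitude and 90° to latitude: 348.3690, 101.8000.
Field: 348.3690/20 → 17 → R, 101.8000/10 → 10 → K; chars RK.
Square: 8.3690/2 → 4, 1.8000/1 → 1; chars 41.
Subsquare: 0.3690/0.0833333 → 4 → e, 0.8000/0.0416667 → 19 → t; chars et.

RK41et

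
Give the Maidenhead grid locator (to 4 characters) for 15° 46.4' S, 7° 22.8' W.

Add 180° to longitude and 90° to latitude: 172.62, 74.23.
Field (20°×10°, letters A–R): lon ⌊172.62/20⌋ = 8 → I; lat ⌊74.23/10⌋ = 7 → H.
Square (2°×1°, digits 0–9): lon ⌊12.62/2⌋ = 6; lat ⌊4.23/1⌋ = 4.

IH64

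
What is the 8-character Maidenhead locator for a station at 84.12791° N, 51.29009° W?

Offset from 180°W / 90°S: lon 128.70991°, lat 174.12791°.
Field: 128.70991/20 → 6 → G, 174.12791/10 → 17 → R; chars GR.
Square: 8.70991/2 → 4, 4.12791/1 → 4; chars 44.
Subsquare: 0.70991/0.0833333 → 8 → i, 0.12791/0.0416667 → 3 → d; chars id.
Extended square: 0.04324/0.00833333 → 5, 0.00291/0.00416667 → 0; chars 50.

GR44id50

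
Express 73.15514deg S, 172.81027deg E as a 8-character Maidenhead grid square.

Add 180° to longitude and 90° to latitude: 352.81027, 16.84486.
Field: 352.81027/20 → 17 → R, 16.84486/10 → 1 → B; chars RB.
Square: 12.81027/2 → 6, 6.84486/1 → 6; chars 66.
Subsquare: 0.81027/0.0833333 → 9 → j, 0.84486/0.0416667 → 20 → u; chars ju.
Extended square: 0.06027/0.00833333 → 7, 0.01153/0.00416667 → 2; chars 72.

RB66ju72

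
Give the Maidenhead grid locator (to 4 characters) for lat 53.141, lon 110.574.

Add 180° to longitude and 90° to latitude: 290.57, 143.14.
Field (20°×10°, letters A–R): 290.57/20 → 14 → O, 143.14/10 → 14 → O; chars OO.
Square (2°×1°, digits 0–9): 10.57/2 → 5, 3.14/1 → 3; chars 53.

OO53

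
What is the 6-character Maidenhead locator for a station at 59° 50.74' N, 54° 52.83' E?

LO79ku

Add 180° to longitude and 90° to latitude: 234.8805, 149.8457.
Field: lon ⌊234.8805/20⌋ = 11 → L; lat ⌊149.8457/10⌋ = 14 → O.
Square: lon ⌊14.8805/2⌋ = 7; lat ⌊9.8457/1⌋ = 9.
Subsquare: lon ⌊0.8805/0.0833333⌋ = 10 → k; lat ⌊0.8457/0.0416667⌋ = 20 → u.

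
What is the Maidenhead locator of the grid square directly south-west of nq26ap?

Longitude subsquare a = 0; −1 → -1, wraps to 23 = x, carry into square.
Longitude square 2; −1 → 1.
Latitude subsquare p = 15; −1 → 14 = o.

NQ16xo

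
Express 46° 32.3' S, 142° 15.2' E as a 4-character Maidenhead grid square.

QE13

Add 180° to longitude and 90° to latitude: 322.25, 43.46.
Field: lon ⌊322.25/20⌋ = 16 → Q; lat ⌊43.46/10⌋ = 4 → E.
Square: lon ⌊2.25/2⌋ = 1; lat ⌊3.46/1⌋ = 3.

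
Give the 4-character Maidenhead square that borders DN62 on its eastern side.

Longitude square 6; +1 → 7.
The latitude characters are unchanged.

DN72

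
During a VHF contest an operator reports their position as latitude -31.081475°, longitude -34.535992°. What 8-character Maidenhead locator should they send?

Shift to the Maidenhead origin (180°W, 90°S): lon 145.46401, lat 58.91853.
Field (20°×10°, letters A–R): 145.46401/20 → 7 → H, 58.91853/10 → 5 → F; chars HF.
Square (2°×1°, digits 0–9): 5.46401/2 → 2, 8.91853/1 → 8; chars 28.
Subsquare (5′×2.5′, letters a–x): 1.46401/0.0833333 → 17 → r, 0.91853/0.0416667 → 22 → w; chars rw.
Extended square (30″×15″, digits 0–9): 0.04734/0.00833333 → 5, 0.00186/0.00416667 → 0; chars 50.

HF28rw50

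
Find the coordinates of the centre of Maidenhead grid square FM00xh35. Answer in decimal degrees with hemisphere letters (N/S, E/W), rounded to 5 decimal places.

Field F=5, M=12: +5·20° lon, +12·10° lat → SW at lon -80°, lat 30°.
Square 0, 0: +0·2° lon, +0·1° lat → SW at lon -80°, lat 30°.
Subsquare x=23, h=7: +23·0.0833333° lon, +7·0.0416667° lat → SW at lon -78.0833°, lat 30.2917°.
Extended square 3, 5: +3·0.00833333° lon, +5·0.00416667° lat → SW at lon -78.0583°, lat 30.3125°.
Cell spans 0.00833333° lon × 0.00416667° lat. Centre is SW corner plus half of each.
latitude 30.31458° N, longitude 78.05417° W.

30.31458° N, 78.05417° W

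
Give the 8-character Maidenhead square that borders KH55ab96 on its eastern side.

Longitude extended square 9; +1 → 10, wraps to 0, carry into subsquare.
Longitude subsquare a = 0; +1 → 1 = b.
The latitude characters are unchanged.

KH55bb06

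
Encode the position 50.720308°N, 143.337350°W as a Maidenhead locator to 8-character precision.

Offset from 180°W / 90°S: lon 36.66265°, lat 140.72031°.
Field: 36.66265/20 → 1 → B, 140.72031/10 → 14 → O; chars BO.
Square: 16.66265/2 → 8, 0.72031/1 → 0; chars 80.
Subsquare: 0.66265/0.0833333 → 7 → h, 0.72031/0.0416667 → 17 → r; chars hr.
Extended square: 0.07932/0.00833333 → 9, 0.01197/0.00416667 → 2; chars 92.

BO80hr92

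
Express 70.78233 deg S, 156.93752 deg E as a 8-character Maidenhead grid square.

QB89lf22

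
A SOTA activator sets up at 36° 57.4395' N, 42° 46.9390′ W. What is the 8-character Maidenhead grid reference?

GM86ow69

Shift to the Maidenhead origin (180°W, 90°S): lon 137.21768, lat 126.95732.
Field: 137.21768/20 → 6 → G, 126.95732/10 → 12 → M; chars GM.
Square: 17.21768/2 → 8, 6.95732/1 → 6; chars 86.
Subsquare: 1.21768/0.0833333 → 14 → o, 0.95732/0.0416667 → 22 → w; chars ow.
Extended square: 0.05102/0.00833333 → 6, 0.04066/0.00416667 → 9; chars 69.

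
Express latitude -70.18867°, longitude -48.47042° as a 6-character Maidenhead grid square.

GB59st

Add 180° to longitude and 90° to latitude: 131.5296, 19.8113.
Field: 131.5296/20 → 6 → G, 19.8113/10 → 1 → B; chars GB.
Square: 11.5296/2 → 5, 9.8113/1 → 9; chars 59.
Subsquare: 1.5296/0.0833333 → 18 → s, 0.8113/0.0416667 → 19 → t; chars st.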